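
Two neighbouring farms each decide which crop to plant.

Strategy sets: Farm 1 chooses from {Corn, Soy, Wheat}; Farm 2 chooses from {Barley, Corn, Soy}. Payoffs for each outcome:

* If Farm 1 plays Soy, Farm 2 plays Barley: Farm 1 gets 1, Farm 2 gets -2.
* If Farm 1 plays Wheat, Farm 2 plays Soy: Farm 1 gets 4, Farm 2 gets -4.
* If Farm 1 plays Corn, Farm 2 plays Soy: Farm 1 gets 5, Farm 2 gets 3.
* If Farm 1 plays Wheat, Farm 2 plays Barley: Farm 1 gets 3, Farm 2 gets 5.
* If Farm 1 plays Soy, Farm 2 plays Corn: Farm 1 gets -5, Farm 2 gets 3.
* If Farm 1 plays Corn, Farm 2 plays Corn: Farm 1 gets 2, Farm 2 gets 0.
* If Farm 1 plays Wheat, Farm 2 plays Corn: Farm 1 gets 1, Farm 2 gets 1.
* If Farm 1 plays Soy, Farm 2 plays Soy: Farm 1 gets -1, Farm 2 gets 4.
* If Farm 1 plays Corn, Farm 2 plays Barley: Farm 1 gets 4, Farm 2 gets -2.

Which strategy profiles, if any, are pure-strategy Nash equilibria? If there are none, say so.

Check each profile: it is a Nash equilibrium iff no player can strictly gain by switching unilaterally.
(Corn, Barley): Farm 2 can switch to Corn (-2 → 0). Not NE.
(Corn, Corn): Farm 2 can switch to Soy (0 → 3). Not NE.
(Corn, Soy): Farm 1 gets 5, best alternative 4; Farm 2 gets 3, best alternative 0. No profitable deviation — NE.
(Soy, Barley): Farm 1 can switch to Corn (1 → 4). Not NE.
(Soy, Corn): Farm 1 can switch to Corn (-5 → 2). Not NE.
(Soy, Soy): Farm 1 can switch to Corn (-1 → 5). Not NE.
(Wheat, Barley): Farm 1 can switch to Corn (3 → 4). Not NE.
(Wheat, Corn): Farm 1 can switch to Corn (1 → 2). Not NE.
(Wheat, Soy): Farm 1 can switch to Corn (4 → 5). Not NE.

(Corn, Soy)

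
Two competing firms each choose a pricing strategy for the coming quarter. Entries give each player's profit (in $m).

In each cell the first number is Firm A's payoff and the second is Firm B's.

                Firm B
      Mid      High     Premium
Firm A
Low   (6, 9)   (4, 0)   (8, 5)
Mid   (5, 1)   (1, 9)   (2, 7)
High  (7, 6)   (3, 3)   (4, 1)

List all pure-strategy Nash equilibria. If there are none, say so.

The unique pure-strategy Nash equilibrium is (High, Mid).

Firm A against Mid: payoffs 6, 5, 7 → best response High.
Firm A against High: payoffs 4, 1, 3 → best response Low.
Firm A against Premium: payoffs 8, 2, 4 → best response Low.
Firm B against Low: payoffs 9, 0, 5 → best response Mid.
Firm B against Mid: payoffs 1, 9, 7 → best response High.
Firm B against High: payoffs 6, 3, 1 → best response Mid.
Mutual best responses: (High, Mid).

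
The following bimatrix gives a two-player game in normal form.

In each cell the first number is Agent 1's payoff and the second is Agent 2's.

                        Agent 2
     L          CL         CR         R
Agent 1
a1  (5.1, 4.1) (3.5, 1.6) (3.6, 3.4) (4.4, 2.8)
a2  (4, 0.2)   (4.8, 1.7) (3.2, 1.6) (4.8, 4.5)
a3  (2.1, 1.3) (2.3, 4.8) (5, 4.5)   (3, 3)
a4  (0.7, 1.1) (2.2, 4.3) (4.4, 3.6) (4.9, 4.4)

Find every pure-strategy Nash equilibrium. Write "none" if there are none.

Agent 1 against L: payoffs 5.1, 4, 2.1, 0.7 → best response a1.
Agent 1 against CL: payoffs 3.5, 4.8, 2.3, 2.2 → best response a2.
Agent 1 against CR: payoffs 3.6, 3.2, 5, 4.4 → best response a3.
Agent 1 against R: payoffs 4.4, 4.8, 3, 4.9 → best response a4.
Agent 2 against a1: payoffs 4.1, 1.6, 3.4, 2.8 → best response L.
Agent 2 against a2: payoffs 0.2, 1.7, 1.6, 4.5 → best response R.
Agent 2 against a3: payoffs 1.3, 4.8, 4.5, 3 → best response CL.
Agent 2 against a4: payoffs 1.1, 4.3, 3.6, 4.4 → best response R.
Mutual best responses: (a1, L); (a4, R).

The pure Nash equilibria are (a1, L) and (a4, R).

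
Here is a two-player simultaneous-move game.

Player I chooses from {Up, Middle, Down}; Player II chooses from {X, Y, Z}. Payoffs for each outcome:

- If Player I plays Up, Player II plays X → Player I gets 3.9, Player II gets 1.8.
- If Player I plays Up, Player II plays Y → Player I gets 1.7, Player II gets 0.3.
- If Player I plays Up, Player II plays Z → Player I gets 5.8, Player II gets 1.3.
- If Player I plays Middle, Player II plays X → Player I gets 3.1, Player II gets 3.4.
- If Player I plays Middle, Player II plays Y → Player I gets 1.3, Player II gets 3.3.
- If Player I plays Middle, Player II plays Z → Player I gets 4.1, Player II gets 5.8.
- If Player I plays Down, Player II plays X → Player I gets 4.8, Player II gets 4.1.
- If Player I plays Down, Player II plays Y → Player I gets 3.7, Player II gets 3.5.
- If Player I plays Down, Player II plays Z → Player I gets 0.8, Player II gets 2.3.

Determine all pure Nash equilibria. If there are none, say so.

(Down, X)

(Up, X): Player I can switch to Down (3.9 → 4.8). Not NE.
(Up, Y): Player I can switch to Down (1.7 → 3.7). Not NE.
(Up, Z): Player II can switch to X (1.3 → 1.8). Not NE.
(Middle, X): Player I can switch to Up (3.1 → 3.9). Not NE.
(Middle, Y): Player I can switch to Up (1.3 → 1.7). Not NE.
(Middle, Z): Player I can switch to Up (4.1 → 5.8). Not NE.
(Down, X): Player I gets 4.8, best alternative 3.9; Player II gets 4.1, best alternative 3.5. No profitable deviation — NE.
(Down, Y): Player II can switch to X (3.5 → 4.1). Not NE.
(Down, Z): Player I can switch to Up (0.8 → 5.8). Not NE.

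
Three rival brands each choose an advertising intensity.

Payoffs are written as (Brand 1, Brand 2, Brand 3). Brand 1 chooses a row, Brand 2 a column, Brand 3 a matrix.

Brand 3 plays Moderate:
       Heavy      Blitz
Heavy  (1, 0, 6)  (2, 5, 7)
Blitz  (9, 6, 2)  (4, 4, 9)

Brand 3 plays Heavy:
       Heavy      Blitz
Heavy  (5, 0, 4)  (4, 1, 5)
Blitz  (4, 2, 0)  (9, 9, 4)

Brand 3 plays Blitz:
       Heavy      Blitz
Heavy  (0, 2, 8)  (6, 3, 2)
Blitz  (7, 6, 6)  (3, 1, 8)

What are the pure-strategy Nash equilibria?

The unique pure-strategy Nash equilibrium is (Blitz, Heavy, Blitz).

(Heavy, Heavy, Moderate): Brand 1 can switch to Blitz (1 → 9). Not NE.
(Heavy, Heavy, Heavy): Brand 2 can switch to Blitz (0 → 1). Not NE.
(Heavy, Heavy, Blitz): Brand 1 can switch to Blitz (0 → 7). Not NE.
(Heavy, Blitz, Moderate): Brand 1 can switch to Blitz (2 → 4). Not NE.
(Heavy, Blitz, Heavy): Brand 1 can switch to Blitz (4 → 9). Not NE.
(Heavy, Blitz, Blitz): Brand 3 can switch to Moderate (2 → 7). Not NE.
(Blitz, Heavy, Moderate): Brand 3 can switch to Blitz (2 → 6). Not NE.
(Blitz, Heavy, Heavy): Brand 1 can switch to Heavy (4 → 5). Not NE.
(Blitz, Heavy, Blitz): Brand 1 gets 7, best alternative 0; Brand 2 gets 6, best alternative 1; Brand 3 gets 6, best alternative 2. No profitable deviation — NE.
(Blitz, Blitz, Moderate): Brand 2 can switch to Heavy (4 → 6). Not NE.
(Blitz, Blitz, Heavy): Brand 3 can switch to Moderate (4 → 9). Not NE.
(Blitz, Blitz, Blitz): Brand 1 can switch to Heavy (3 → 6). Not NE.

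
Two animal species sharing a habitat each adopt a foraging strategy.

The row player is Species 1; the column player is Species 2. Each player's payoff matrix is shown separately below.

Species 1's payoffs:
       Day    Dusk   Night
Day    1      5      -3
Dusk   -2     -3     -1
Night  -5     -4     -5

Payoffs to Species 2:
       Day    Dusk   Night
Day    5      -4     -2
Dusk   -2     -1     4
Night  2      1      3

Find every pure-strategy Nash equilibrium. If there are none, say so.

(Day, Day); (Dusk, Night)

Species 1 against Day: payoffs 1, -2, -5 → best response Day.
Species 1 against Dusk: payoffs 5, -3, -4 → best response Day.
Species 1 against Night: payoffs -3, -1, -5 → best response Dusk.
Species 2 against Day: payoffs 5, -4, -2 → best response Day.
Species 2 against Dusk: payoffs -2, -1, 4 → best response Night.
Species 2 against Night: payoffs 2, 1, 3 → best response Night.
Mutual best responses: (Day, Day); (Dusk, Night).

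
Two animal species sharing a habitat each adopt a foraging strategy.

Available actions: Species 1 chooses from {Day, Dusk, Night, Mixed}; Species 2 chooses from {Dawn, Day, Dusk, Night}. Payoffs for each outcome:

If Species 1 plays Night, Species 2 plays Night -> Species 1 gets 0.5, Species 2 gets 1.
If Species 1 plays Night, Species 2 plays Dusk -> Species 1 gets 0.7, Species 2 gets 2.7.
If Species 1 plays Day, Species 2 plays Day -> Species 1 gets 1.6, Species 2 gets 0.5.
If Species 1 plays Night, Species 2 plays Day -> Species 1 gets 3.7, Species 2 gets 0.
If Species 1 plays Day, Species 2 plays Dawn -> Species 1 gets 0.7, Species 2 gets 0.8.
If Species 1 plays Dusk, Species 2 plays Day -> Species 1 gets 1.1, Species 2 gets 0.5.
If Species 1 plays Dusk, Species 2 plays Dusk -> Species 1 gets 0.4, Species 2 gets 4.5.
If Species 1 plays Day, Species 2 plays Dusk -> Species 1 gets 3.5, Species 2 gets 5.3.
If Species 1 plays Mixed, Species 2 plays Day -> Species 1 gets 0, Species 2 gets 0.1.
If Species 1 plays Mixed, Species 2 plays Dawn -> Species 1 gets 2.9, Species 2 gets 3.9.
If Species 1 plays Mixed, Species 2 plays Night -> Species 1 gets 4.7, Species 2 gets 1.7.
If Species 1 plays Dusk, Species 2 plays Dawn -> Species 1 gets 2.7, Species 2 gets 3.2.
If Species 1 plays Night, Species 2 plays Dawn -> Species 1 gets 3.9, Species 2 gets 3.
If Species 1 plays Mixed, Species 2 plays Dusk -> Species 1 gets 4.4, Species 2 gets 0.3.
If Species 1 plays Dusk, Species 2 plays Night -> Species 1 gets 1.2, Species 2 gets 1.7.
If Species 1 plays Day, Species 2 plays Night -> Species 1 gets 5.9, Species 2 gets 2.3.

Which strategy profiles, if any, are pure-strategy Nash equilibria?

For each player, find the best response to each opponent profile; mutual best responses are the pure NE.
Species 1 against Dawn: payoffs 0.7, 2.7, 3.9, 2.9 → best response Night.
Species 1 against Day: payoffs 1.6, 1.1, 3.7, 0 → best response Night.
Species 1 against Dusk: payoffs 3.5, 0.4, 0.7, 4.4 → best response Mixed.
Species 1 against Night: payoffs 5.9, 1.2, 0.5, 4.7 → best response Day.
Species 2 against Day: payoffs 0.8, 0.5, 5.3, 2.3 → best response Dusk.
Species 2 against Dusk: payoffs 3.2, 0.5, 4.5, 1.7 → best response Dusk.
Species 2 against Night: payoffs 3, 0, 2.7, 1 → best response Dawn.
Species 2 against Mixed: payoffs 3.9, 0.1, 0.3, 1.7 → best response Dawn.
Mutual best responses: (Night, Dawn).

Pure NE: (Night, Dawn)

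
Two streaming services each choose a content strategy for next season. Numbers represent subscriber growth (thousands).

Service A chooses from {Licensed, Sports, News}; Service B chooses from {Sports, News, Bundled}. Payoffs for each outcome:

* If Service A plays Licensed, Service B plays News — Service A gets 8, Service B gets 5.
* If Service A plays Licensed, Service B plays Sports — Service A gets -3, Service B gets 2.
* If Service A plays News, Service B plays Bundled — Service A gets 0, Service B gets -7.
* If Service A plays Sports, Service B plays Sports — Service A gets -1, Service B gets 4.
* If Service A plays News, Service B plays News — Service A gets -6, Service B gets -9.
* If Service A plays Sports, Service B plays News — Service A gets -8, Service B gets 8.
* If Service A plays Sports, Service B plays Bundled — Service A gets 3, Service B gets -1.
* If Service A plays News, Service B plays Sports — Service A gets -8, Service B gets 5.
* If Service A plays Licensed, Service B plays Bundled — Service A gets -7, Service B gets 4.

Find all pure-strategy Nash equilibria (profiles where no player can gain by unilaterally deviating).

(Licensed, News)

(Licensed, Sports): Service A can switch to Sports (-3 → -1). Not NE.
(Licensed, News): Service A gets 8, best alternative -6; Service B gets 5, best alternative 4. No profitable deviation — NE.
(Licensed, Bundled): Service A can switch to Sports (-7 → 3). Not NE.
(Sports, Sports): Service B can switch to News (4 → 8). Not NE.
(Sports, News): Service A can switch to Licensed (-8 → 8). Not NE.
(Sports, Bundled): Service B can switch to Sports (-1 → 4). Not NE.
(News, Sports): Service A can switch to Licensed (-8 → -3). Not NE.
(News, News): Service A can switch to Licensed (-6 → 8). Not NE.
(News, Bundled): Service A can switch to Sports (0 → 3). Not NE.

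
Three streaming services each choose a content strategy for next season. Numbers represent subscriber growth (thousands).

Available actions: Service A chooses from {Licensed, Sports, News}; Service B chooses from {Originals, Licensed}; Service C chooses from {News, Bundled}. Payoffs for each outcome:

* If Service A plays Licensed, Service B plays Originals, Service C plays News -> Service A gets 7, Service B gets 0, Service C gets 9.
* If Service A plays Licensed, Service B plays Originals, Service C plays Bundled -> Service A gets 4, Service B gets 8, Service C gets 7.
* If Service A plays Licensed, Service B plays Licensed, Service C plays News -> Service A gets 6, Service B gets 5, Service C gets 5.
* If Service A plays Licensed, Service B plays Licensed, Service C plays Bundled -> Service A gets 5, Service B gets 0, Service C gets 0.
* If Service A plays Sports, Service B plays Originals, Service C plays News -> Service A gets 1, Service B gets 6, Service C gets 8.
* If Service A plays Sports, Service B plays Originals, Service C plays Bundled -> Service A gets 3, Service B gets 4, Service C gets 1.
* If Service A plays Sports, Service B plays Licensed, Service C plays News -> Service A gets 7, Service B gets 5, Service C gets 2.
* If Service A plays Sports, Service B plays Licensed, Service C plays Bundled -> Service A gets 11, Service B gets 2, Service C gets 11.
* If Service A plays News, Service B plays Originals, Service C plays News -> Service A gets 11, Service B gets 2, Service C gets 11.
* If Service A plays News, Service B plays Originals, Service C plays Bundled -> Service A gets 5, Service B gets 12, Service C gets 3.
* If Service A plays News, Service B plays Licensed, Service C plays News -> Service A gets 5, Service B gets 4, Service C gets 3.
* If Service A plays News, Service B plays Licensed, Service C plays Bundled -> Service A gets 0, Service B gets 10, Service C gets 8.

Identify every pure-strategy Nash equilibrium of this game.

(Licensed, Originals, News): Service A can switch to News (7 → 11). Not NE.
(Licensed, Originals, Bundled): Service A can switch to News (4 → 5). Not NE.
(Licensed, Licensed, News): Service A can switch to Sports (6 → 7). Not NE.
(Licensed, Licensed, Bundled): Service A can switch to Sports (5 → 11). Not NE.
(Sports, Originals, News): Service A can switch to Licensed (1 → 7). Not NE.
(Sports, Originals, Bundled): Service A can switch to Licensed (3 → 4). Not NE.
(The remaining 6 profiles each have a profitable deviation by the same check.)

No pure-strategy Nash equilibrium.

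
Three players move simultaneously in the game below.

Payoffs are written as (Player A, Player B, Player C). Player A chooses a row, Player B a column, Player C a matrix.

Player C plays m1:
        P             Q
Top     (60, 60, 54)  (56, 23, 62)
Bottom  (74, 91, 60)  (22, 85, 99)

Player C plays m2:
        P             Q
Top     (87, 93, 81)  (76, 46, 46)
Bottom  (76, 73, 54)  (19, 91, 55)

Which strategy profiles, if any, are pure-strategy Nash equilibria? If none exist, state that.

(Top, P, m2), (Bottom, P, m1)

Player A against (P, m1): payoffs 60, 74 → best response Bottom.
Player A against (P, m2): payoffs 87, 76 → best response Top.
Player A against (Q, m1): payoffs 56, 22 → best response Top.
Player A against (Q, m2): payoffs 76, 19 → best response Top.
Player B against (Top, m1): payoffs 60, 23 → best response P.
Player B against (Top, m2): payoffs 93, 46 → best response P.
Player B against (Bottom, m1): payoffs 91, 85 → best response P.
Player B against (Bottom, m2): payoffs 73, 91 → best response Q.
Player C against (Top, P): payoffs 54, 81 → best response m2.
Player C against (Top, Q): payoffs 62, 46 → best response m1.
Player C against (Bottom, P): payoffs 60, 54 → best response m1.
Player C against (Bottom, Q): payoffs 99, 55 → best response m1.
Mutual best responses: (Top, P, m2); (Bottom, P, m1).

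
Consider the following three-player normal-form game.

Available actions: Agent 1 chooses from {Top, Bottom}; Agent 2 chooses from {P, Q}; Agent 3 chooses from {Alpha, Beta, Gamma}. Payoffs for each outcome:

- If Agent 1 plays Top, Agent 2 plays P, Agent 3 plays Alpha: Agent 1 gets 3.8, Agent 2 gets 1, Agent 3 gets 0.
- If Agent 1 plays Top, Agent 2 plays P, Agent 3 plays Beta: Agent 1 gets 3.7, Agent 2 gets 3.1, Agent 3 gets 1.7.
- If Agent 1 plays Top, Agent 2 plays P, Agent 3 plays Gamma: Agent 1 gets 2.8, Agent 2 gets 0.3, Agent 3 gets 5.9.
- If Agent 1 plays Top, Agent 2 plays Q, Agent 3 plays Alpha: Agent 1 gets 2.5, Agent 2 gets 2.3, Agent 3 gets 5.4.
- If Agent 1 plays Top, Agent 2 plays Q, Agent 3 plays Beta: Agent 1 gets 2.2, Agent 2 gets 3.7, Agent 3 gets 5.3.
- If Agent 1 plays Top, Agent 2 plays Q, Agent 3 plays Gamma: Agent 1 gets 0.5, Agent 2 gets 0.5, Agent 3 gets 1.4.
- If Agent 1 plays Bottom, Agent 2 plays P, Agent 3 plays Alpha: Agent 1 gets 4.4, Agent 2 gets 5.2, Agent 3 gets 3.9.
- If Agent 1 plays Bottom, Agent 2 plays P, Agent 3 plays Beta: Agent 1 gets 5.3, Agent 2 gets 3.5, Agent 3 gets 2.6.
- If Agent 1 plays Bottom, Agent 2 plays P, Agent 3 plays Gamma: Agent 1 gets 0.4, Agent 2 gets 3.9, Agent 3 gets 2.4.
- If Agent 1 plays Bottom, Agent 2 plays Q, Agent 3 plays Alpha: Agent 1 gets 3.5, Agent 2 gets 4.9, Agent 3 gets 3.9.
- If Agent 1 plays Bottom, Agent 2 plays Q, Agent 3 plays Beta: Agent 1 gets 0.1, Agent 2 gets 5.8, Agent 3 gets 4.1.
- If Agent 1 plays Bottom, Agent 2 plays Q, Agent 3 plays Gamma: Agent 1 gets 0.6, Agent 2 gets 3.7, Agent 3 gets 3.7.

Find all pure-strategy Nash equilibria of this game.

(Bottom, P, Alpha)

Agent 1 against (P, Alpha): payoffs 3.8, 4.4 → best response Bottom.
Agent 1 against (P, Beta): payoffs 3.7, 5.3 → best response Bottom.
Agent 1 against (P, Gamma): payoffs 2.8, 0.4 → best response Top.
Agent 1 against (Q, Alpha): payoffs 2.5, 3.5 → best response Bottom.
Agent 1 against (Q, Beta): payoffs 2.2, 0.1 → best response Top.
Agent 1 against (Q, Gamma): payoffs 0.5, 0.6 → best response Bottom.
Agent 2 against (Top, Alpha): payoffs 1, 2.3 → best response Q.
Agent 2 against (Top, Beta): payoffs 3.1, 3.7 → best response Q.
Agent 2 against (Top, Gamma): payoffs 0.3, 0.5 → best response Q.
Agent 2 against (Bottom, Alpha): payoffs 5.2, 4.9 → best response P.
Agent 2 against (Bottom, Beta): payoffs 3.5, 5.8 → best response Q.
Agent 2 against (Bottom, Gamma): payoffs 3.9, 3.7 → best response P.
Agent 3 against (Top, P): payoffs 0, 1.7, 5.9 → best response Gamma.
Agent 3 against (Top, Q): payoffs 5.4, 5.3, 1.4 → best response Alpha.
Agent 3 against (Bottom, P): payoffs 3.9, 2.6, 2.4 → best response Alpha.
Agent 3 against (Bottom, Q): payoffs 3.9, 4.1, 3.7 → best response Beta.
Mutual best responses: (Bottom, P, Alpha).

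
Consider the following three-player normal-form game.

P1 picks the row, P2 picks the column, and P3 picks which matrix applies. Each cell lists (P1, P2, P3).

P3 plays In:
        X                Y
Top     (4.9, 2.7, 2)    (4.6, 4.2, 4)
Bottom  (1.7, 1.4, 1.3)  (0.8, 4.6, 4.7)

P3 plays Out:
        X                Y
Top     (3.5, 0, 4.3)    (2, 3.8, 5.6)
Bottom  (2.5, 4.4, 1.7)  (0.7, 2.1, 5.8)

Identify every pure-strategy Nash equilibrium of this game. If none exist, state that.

P1 against (X, In): payoffs 4.9, 1.7 → best response Top.
P1 against (X, Out): payoffs 3.5, 2.5 → best response Top.
P1 against (Y, In): payoffs 4.6, 0.8 → best response Top.
P1 against (Y, Out): payoffs 2, 0.7 → best response Top.
P2 against (Top, In): payoffs 2.7, 4.2 → best response Y.
P2 against (Top, Out): payoffs 0, 3.8 → best response Y.
P2 against (Bottom, In): payoffs 1.4, 4.6 → best response Y.
P2 against (Bottom, Out): payoffs 4.4, 2.1 → best response X.
P3 against (Top, X): payoffs 2, 4.3 → best response Out.
P3 against (Top, Y): payoffs 4, 5.6 → best response Out.
P3 against (Bottom, X): payoffs 1.3, 1.7 → best response Out.
P3 against (Bottom, Y): payoffs 4.7, 5.8 → best response Out.
Mutual best responses: (Top, Y, Out).

Pure NE: (Top, Y, Out)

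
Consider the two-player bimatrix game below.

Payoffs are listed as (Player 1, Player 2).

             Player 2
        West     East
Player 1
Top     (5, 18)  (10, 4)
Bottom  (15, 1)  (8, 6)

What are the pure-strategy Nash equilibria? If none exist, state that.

There is no pure-strategy Nash equilibrium.

Mark each player's best response to every combination of opponents' strategies; a profile where every player is best-responding is a pure Nash equilibrium.
Player 1 against West: payoffs 5, 15 → best response Bottom.
Player 1 against East: payoffs 10, 8 → best response Top.
Player 2 against Top: payoffs 18, 4 → best response West.
Player 2 against Bottom: payoffs 1, 6 → best response East.
No profile is a mutual best response for all players.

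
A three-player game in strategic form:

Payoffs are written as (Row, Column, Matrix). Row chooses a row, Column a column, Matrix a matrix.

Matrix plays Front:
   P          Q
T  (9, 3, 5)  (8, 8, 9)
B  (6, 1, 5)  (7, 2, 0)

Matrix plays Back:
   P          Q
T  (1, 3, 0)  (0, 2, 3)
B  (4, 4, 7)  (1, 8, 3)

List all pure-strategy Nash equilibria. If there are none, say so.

Row against (P, Front): payoffs 9, 6 → best response T.
Row against (P, Back): payoffs 1, 4 → best response B.
Row against (Q, Front): payoffs 8, 7 → best response T.
Row against (Q, Back): payoffs 0, 1 → best response B.
Column against (T, Front): payoffs 3, 8 → best response Q.
Column against (T, Back): payoffs 3, 2 → best response P.
Column against (B, Front): payoffs 1, 2 → best response Q.
Column against (B, Back): payoffs 4, 8 → best response Q.
Matrix against (T, P): payoffs 5, 0 → best response Front.
Matrix against (T, Q): payoffs 9, 3 → best response Front.
Matrix against (B, P): payoffs 5, 7 → best response Back.
Matrix against (B, Q): payoffs 0, 3 → best response Back.
Mutual best responses: (T, Q, Front); (B, Q, Back).

(T, Q, Front); (B, Q, Back)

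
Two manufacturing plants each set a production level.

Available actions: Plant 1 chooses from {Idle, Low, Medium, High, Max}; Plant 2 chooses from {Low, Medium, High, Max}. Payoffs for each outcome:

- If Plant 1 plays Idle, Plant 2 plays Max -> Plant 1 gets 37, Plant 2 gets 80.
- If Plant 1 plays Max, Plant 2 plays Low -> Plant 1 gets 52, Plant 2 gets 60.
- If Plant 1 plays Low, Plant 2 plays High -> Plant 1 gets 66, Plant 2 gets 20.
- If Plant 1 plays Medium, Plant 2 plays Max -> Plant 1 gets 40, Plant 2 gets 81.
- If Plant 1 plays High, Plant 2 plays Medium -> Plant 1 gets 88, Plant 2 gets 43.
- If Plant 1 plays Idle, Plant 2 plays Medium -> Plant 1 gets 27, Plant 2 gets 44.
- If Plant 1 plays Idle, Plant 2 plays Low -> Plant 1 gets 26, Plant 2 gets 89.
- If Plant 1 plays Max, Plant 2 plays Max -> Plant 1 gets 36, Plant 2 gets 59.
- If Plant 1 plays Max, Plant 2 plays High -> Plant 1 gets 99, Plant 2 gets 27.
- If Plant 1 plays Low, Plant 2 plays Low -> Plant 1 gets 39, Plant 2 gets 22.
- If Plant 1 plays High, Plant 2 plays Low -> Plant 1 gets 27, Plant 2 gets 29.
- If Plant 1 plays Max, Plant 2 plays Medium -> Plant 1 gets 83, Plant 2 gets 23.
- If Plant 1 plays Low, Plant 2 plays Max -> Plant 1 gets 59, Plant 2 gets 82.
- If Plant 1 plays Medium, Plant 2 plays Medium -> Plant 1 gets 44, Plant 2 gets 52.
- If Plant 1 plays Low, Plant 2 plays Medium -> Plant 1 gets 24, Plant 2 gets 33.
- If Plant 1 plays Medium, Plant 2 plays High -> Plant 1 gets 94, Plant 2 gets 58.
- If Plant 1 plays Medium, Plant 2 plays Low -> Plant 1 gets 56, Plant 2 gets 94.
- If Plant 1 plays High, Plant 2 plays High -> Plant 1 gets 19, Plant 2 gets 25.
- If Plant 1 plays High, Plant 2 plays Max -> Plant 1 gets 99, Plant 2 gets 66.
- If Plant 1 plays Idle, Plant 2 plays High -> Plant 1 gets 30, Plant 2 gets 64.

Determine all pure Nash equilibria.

Plant 1 against Low: payoffs 26, 39, 56, 27, 52 → best response Medium.
Plant 1 against Medium: payoffs 27, 24, 44, 88, 83 → best response High.
Plant 1 against High: payoffs 30, 66, 94, 19, 99 → best response Max.
Plant 1 against Max: payoffs 37, 59, 40, 99, 36 → best response High.
Plant 2 against Idle: payoffs 89, 44, 64, 80 → best response Low.
Plant 2 against Low: payoffs 22, 33, 20, 82 → best response Max.
Plant 2 against Medium: payoffs 94, 52, 58, 81 → best response Low.
Plant 2 against High: payoffs 29, 43, 25, 66 → best response Max.
Plant 2 against Max: payoffs 60, 23, 27, 59 → best response Low.
Mutual best responses: (Medium, Low); (High, Max).

Pure-strategy Nash equilibria: (Medium, Low); (High, Max)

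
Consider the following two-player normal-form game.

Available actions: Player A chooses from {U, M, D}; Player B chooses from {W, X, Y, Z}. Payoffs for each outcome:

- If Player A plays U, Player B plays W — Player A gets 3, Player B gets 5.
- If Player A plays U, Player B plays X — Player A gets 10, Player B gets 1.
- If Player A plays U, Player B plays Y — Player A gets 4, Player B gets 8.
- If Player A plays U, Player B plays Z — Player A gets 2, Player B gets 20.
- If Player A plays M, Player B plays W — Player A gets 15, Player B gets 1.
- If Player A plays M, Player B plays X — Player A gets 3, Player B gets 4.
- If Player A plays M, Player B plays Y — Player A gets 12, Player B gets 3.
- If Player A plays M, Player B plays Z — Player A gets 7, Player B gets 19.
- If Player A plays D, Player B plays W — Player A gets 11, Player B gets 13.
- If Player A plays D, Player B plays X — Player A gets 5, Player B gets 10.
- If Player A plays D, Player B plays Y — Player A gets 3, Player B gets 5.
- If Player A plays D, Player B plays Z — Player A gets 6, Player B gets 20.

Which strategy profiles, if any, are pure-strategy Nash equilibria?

The unique pure-strategy Nash equilibrium is (M, Z).

Player A against W: payoffs 3, 15, 11 → best response M.
Player A against X: payoffs 10, 3, 5 → best response U.
Player A against Y: payoffs 4, 12, 3 → best response M.
Player A against Z: payoffs 2, 7, 6 → best response M.
Player B against U: payoffs 5, 1, 8, 20 → best response Z.
Player B against M: payoffs 1, 4, 3, 19 → best response Z.
Player B against D: payoffs 13, 10, 5, 20 → best response Z.
Mutual best responses: (M, Z).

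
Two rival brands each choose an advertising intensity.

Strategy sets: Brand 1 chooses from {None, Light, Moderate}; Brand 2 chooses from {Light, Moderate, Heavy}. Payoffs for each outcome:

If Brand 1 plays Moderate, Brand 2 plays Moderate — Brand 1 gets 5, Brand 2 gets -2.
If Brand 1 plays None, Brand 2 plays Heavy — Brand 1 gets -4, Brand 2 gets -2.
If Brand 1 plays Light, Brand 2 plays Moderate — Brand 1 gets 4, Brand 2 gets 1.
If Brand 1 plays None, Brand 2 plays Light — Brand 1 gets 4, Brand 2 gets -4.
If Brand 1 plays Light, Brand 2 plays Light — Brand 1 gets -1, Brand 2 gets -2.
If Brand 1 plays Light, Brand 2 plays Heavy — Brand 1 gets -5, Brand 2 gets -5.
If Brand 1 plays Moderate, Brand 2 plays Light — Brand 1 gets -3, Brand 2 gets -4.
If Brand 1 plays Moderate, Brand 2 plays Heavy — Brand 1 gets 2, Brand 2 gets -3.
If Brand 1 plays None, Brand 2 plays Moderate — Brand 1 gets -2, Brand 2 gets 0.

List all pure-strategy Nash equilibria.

(Moderate, Moderate)

(None, Light): Brand 2 can switch to Moderate (-4 → 0). Not NE.
(None, Moderate): Brand 1 can switch to Light (-2 → 4). Not NE.
(None, Heavy): Brand 1 can switch to Moderate (-4 → 2). Not NE.
(Light, Light): Brand 1 can switch to None (-1 → 4). Not NE.
(Light, Moderate): Brand 1 can switch to Moderate (4 → 5). Not NE.
(Light, Heavy): Brand 1 can switch to None (-5 → -4). Not NE.
(Moderate, Light): Brand 1 can switch to None (-3 → 4). Not NE.
(Moderate, Moderate): Brand 1 gets 5, best alternative 4; Brand 2 gets -2, best alternative -3. No profitable deviation — NE.
(Moderate, Heavy): Brand 2 can switch to Moderate (-3 → -2). Not NE.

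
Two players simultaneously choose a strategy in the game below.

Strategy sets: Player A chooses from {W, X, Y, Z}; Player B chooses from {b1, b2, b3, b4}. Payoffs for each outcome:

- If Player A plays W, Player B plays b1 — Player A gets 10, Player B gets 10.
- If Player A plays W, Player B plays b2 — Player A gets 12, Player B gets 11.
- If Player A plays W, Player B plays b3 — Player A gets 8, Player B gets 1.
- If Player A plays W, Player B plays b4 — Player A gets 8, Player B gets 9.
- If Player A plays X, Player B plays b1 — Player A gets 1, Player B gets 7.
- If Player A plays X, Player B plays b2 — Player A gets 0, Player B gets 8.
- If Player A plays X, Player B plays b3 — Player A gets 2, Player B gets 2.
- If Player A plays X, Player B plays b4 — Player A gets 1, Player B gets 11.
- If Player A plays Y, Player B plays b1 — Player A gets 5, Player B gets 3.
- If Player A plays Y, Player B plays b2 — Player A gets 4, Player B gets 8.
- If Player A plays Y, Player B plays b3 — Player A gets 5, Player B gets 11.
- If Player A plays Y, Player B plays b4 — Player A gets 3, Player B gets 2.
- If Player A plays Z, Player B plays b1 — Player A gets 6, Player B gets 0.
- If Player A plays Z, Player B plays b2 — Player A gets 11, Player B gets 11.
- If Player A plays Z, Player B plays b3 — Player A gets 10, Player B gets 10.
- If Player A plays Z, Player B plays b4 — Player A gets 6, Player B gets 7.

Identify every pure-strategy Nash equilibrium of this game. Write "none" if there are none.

Mark each player's best response to every combination of opponents' strategies; a profile where every player is best-responding is a pure Nash equilibrium.
Player A against b1: payoffs 10, 1, 5, 6 → best response W.
Player A against b2: payoffs 12, 0, 4, 11 → best response W.
Player A against b3: payoffs 8, 2, 5, 10 → best response Z.
Player A against b4: payoffs 8, 1, 3, 6 → best response W.
Player B against W: payoffs 10, 11, 1, 9 → best response b2.
Player B against X: payoffs 7, 8, 2, 11 → best response b4.
Player B against Y: payoffs 3, 8, 11, 2 → best response b3.
Player B against Z: payoffs 0, 11, 10, 7 → best response b2.
Mutual best responses: (W, b2).

The unique pure-strategy Nash equilibrium is (W, b2).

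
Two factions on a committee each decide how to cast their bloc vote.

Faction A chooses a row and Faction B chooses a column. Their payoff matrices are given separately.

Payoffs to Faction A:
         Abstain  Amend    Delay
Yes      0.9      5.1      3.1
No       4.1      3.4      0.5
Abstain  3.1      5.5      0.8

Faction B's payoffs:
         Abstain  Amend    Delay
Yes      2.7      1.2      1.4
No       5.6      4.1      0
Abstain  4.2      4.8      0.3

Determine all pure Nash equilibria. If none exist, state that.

(Yes, Abstain): Faction A can switch to No (0.9 → 4.1). Not NE.
(Yes, Amend): Faction A can switch to Abstain (5.1 → 5.5). Not NE.
(Yes, Delay): Faction B can switch to Abstain (1.4 → 2.7). Not NE.
(No, Abstain): Faction A gets 4.1, best alternative 3.1; Faction B gets 5.6, best alternative 4.1. No profitable deviation — NE.
(No, Amend): Faction A can switch to Yes (3.4 → 5.1). Not NE.
(No, Delay): Faction A can switch to Yes (0.5 → 3.1). Not NE.
(Abstain, Abstain): Faction A can switch to No (3.1 → 4.1). Not NE.
(Abstain, Amend): Faction A gets 5.5, best alternative 5.1; Faction B gets 4.8, best alternative 4.2. No profitable deviation — NE.
(Abstain, Delay): Faction A can switch to Yes (0.8 → 3.1). Not NE.

Pure-strategy Nash equilibria: (No, Abstain) and (Abstain, Amend)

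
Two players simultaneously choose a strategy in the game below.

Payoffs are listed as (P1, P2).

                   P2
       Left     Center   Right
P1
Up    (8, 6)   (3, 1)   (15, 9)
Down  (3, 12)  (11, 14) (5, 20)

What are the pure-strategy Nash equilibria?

(Up, Left): P2 can switch to Right (6 → 9). Not NE.
(Up, Center): P1 can switch to Down (3 → 11). Not NE.
(Up, Right): P1 gets 15, best alternative 5; P2 gets 9, best alternative 6. No profitable deviation — NE.
(Down, Left): P1 can switch to Up (3 → 8). Not NE.
(Down, Center): P2 can switch to Right (14 → 20). Not NE.
(Down, Right): P1 can switch to Up (5 → 15). Not NE.

Pure NE: (Up, Right)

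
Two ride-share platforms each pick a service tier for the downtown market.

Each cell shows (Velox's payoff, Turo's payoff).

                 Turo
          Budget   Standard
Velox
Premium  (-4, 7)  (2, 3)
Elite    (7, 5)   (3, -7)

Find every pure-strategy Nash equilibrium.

The unique pure-strategy Nash equilibrium is (Elite, Budget).

For each player, find the best response to each opponent profile; mutual best responses are the pure NE.
Velox against Budget: payoffs -4, 7 → best response Elite.
Velox against Standard: payoffs 2, 3 → best response Elite.
Turo against Premium: payoffs 7, 3 → best response Budget.
Turo against Elite: payoffs 5, -7 → best response Budget.
Mutual best responses: (Elite, Budget).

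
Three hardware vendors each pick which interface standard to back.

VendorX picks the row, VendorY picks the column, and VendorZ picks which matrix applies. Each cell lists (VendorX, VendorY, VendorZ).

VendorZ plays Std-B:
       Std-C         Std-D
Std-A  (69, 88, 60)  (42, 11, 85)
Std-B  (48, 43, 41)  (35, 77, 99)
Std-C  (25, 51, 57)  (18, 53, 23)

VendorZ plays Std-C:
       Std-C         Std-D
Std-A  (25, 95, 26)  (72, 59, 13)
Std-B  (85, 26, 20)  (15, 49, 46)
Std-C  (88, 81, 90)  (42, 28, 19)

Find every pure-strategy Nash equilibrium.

VendorX against (Std-C, Std-B): payoffs 69, 48, 25 → best response Std-A.
VendorX against (Std-C, Std-C): payoffs 25, 85, 88 → best response Std-C.
VendorX against (Std-D, Std-B): payoffs 42, 35, 18 → best response Std-A.
VendorX against (Std-D, Std-C): payoffs 72, 15, 42 → best response Std-A.
VendorY against (Std-A, Std-B): payoffs 88, 11 → best response Std-C.
VendorY against (Std-A, Std-C): payoffs 95, 59 → best response Std-C.
VendorY against (Std-B, Std-B): payoffs 43, 77 → best response Std-D.
VendorY against (Std-B, Std-C): payoffs 26, 49 → best response Std-D.
VendorY against (Std-C, Std-B): payoffs 51, 53 → best response Std-D.
VendorY against (Std-C, Std-C): payoffs 81, 28 → best response Std-C.
VendorZ against (Std-A, Std-C): payoffs 60, 26 → best response Std-B.
VendorZ against (Std-A, Std-D): payoffs 85, 13 → best response Std-B.
VendorZ against (Std-B, Std-C): payoffs 41, 20 → best response Std-B.
VendorZ against (Std-B, Std-D): payoffs 99, 46 → best response Std-B.
VendorZ against (Std-C, Std-C): payoffs 57, 90 → best response Std-C.
VendorZ against (Std-C, Std-D): payoffs 23, 19 → best response Std-B.
Mutual best responses: (Std-A, Std-C, Std-B); (Std-C, Std-C, Std-C).

The pure Nash equilibria are (Std-A, Std-C, Std-B), (Std-C, Std-C, Std-C).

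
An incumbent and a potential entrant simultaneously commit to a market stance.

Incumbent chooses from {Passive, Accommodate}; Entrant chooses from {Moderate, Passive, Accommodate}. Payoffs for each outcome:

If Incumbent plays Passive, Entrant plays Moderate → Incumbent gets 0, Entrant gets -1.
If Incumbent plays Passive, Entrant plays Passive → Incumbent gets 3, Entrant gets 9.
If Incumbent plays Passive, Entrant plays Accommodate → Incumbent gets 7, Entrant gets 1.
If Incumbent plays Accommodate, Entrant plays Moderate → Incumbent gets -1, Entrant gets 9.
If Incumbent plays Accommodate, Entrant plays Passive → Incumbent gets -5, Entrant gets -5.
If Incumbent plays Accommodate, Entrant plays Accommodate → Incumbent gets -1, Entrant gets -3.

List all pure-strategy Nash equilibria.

(Passive, Passive)

Incumbent against Moderate: payoffs 0, -1 → best response Passive.
Incumbent against Passive: payoffs 3, -5 → best response Passive.
Incumbent against Accommodate: payoffs 7, -1 → best response Passive.
Entrant against Passive: payoffs -1, 9, 1 → best response Passive.
Entrant against Accommodate: payoffs 9, -5, -3 → best response Moderate.
Mutual best responses: (Passive, Passive).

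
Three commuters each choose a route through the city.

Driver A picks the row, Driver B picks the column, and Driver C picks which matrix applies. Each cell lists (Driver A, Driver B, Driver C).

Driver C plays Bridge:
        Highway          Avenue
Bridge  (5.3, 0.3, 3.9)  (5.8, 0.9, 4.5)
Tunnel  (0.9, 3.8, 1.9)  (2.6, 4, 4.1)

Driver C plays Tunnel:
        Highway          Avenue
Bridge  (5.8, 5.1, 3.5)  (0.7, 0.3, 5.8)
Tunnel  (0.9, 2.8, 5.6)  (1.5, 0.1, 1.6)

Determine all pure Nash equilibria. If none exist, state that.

For each strategy profile, look for a profitable unilateral deviation.
(Bridge, Highway, Bridge): Driver B can switch to Avenue (0.3 → 0.9). Not NE.
(Bridge, Highway, Tunnel): Driver C can switch to Bridge (3.5 → 3.9). Not NE.
(Bridge, Avenue, Bridge): Driver C can switch to Tunnel (4.5 → 5.8). Not NE.
(Bridge, Avenue, Tunnel): Driver A can switch to Tunnel (0.7 → 1.5). Not NE.
(Tunnel, Highway, Bridge): Driver A can switch to Bridge (0.9 → 5.3). Not NE.
(Tunnel, Highway, Tunnel): Driver A can switch to Bridge (0.9 → 5.8). Not NE.
(Tunnel, Avenue, Bridge): Driver A can switch to Bridge (2.6 → 5.8). Not NE.
(Tunnel, Avenue, Tunnel): Driver B can switch to Highway (0.1 → 2.8). Not NE.

This game has no pure Nash equilibrium.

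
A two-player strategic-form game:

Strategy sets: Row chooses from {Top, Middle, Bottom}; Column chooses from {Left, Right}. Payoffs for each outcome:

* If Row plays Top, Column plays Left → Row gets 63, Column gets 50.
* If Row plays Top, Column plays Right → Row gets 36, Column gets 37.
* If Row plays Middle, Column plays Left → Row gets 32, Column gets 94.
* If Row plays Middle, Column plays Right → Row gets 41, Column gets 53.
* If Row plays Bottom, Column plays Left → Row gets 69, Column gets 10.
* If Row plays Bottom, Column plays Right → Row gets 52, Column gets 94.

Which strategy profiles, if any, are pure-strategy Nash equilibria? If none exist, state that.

Pure NE: (Bottom, Right)

Mark each player's best response to every combination of opponents' strategies; a profile where every player is best-responding is a pure Nash equilibrium.
Row against Left: payoffs 63, 32, 69 → best response Bottom.
Row against Right: payoffs 36, 41, 52 → best response Bottom.
Column against Top: payoffs 50, 37 → best response Left.
Column against Middle: payoffs 94, 53 → best response Left.
Column against Bottom: payoffs 10, 94 → best response Right.
Mutual best responses: (Bottom, Right).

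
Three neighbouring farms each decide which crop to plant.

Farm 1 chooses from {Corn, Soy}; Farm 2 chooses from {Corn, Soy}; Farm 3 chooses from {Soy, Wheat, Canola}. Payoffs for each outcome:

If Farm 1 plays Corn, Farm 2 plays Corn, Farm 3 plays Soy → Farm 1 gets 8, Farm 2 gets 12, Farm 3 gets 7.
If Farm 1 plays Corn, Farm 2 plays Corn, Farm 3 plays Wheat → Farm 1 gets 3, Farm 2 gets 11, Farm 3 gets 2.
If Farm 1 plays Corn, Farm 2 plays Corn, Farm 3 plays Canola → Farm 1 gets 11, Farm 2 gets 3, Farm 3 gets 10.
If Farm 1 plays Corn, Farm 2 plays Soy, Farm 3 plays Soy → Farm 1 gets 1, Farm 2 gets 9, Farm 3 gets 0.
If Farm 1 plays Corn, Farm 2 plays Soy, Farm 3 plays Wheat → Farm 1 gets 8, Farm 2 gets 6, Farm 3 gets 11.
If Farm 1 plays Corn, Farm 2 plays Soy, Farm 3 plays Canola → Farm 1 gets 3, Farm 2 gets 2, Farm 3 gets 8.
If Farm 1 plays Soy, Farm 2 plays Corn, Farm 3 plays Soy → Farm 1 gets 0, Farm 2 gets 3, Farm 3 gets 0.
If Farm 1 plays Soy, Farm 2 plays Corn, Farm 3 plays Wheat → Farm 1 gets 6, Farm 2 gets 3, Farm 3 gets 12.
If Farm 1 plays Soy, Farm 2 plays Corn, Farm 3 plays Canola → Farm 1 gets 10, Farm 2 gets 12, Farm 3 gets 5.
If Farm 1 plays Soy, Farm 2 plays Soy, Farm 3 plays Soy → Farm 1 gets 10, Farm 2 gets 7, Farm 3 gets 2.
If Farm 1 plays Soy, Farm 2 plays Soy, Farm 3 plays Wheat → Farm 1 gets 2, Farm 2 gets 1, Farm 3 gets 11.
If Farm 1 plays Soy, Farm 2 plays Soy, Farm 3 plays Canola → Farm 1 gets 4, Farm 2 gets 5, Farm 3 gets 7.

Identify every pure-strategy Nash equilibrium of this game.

Farm 1 against (Corn, Soy): payoffs 8, 0 → best response Corn.
Farm 1 against (Corn, Wheat): payoffs 3, 6 → best response Soy.
Farm 1 against (Corn, Canola): payoffs 11, 10 → best response Corn.
Farm 1 against (Soy, Soy): payoffs 1, 10 → best response Soy.
Farm 1 against (Soy, Wheat): payoffs 8, 2 → best response Corn.
Farm 1 against (Soy, Canola): payoffs 3, 4 → best response Soy.
Farm 2 against (Corn, Soy): payoffs 12, 9 → best response Corn.
Farm 2 against (Corn, Wheat): payoffs 11, 6 → best response Corn.
Farm 2 against (Corn, Canola): payoffs 3, 2 → best response Corn.
Farm 2 against (Soy, Soy): payoffs 3, 7 → best response Soy.
Farm 2 against (Soy, Wheat): payoffs 3, 1 → best response Corn.
Farm 2 against (Soy, Canola): payoffs 12, 5 → best response Corn.
Farm 3 against (Corn, Corn): payoffs 7, 2, 10 → best response Canola.
Farm 3 against (Corn, Soy): payoffs 0, 11, 8 → best response Wheat.
Farm 3 against (Soy, Corn): payoffs 0, 12, 5 → best response Wheat.
Farm 3 against (Soy, Soy): payoffs 2, 11, 7 → best response Wheat.
Mutual best responses: (Corn, Corn, Canola); (Soy, Corn, Wheat).

(Corn, Corn, Canola); (Soy, Corn, Wheat)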